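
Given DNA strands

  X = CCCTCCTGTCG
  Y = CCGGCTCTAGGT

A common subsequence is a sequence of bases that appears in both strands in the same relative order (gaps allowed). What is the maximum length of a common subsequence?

8

Let dp[i][j] be the LCS length of the first i bases of X and the first j bases of Y. dp[i][j] = dp[i-1][j-1]+1 when the i-th and j-th bases match, else max(dp[i-1][j], dp[i][j-1]).
    ·  C  C  G  G  C  T  C  T  A  G  G  T
 ·  0  0  0  0  0  0  0  0  0  0  0  0  0
 C  0  1  1  1  1  1  1  1  1  1  1  1  1
 C  0  1  2  2  2  2  2  2  2  2  2  2  2
 C  0  1  2  2  2  3  3  3  3  3  3  3  3
 T  0  1  2  2  2  3  4  4  4  4  4  4  4
 C  0  1  2  2  2  3  4  5  5  5  5  5  5
 C  0  1  2  2  2  3  4  5  5  5  5  5  5
 T  0  1  2  2  2  3  4  5  6  6  6  6  6
 G  0  1  2  3  3  3  4  5  6  6  7  7  7
 T  0  1  2  3  3  3  4  5  6  6  7  7  8
 C  0  1  2  3  3  4  4  5  6  6  7  7  8
 G  0  1  2  3  4  4  4  5  6  6  7  8  8
dp[11][12] = 8. One LCS (by backtracking along matches): CCCTCTGT.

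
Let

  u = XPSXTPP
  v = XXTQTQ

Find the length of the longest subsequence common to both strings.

Let dp[i][j] be the LCS length of the first i characters of u and the first j characters of v. dp[i][j] = dp[i-1][j-1]+1 when the i-th and j-th characters match, else max(dp[i-1][j], dp[i][j-1]).
    ·  X  X  T  Q  T  Q
 ·  0  0  0  0  0  0  0
 X  0  1  1  1  1  1  1
 P  0  1  1  1  1  1  1
 S  0  1  1  1  1  1  1
 X  0  1  2  2  2  2  2
 T  0  1  2  3  3  3  3
 P  0  1  2  3  3  3  3
 P  0  1  2  3  3  3  3
dp[7][6] = 3. One LCS (by backtracking along matches): XXT.

3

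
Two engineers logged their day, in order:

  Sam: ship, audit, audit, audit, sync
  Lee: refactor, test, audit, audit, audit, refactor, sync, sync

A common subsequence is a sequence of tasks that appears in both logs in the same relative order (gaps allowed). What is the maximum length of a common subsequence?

One common subsequence of length 4: audit at Sam[2]=Lee[3], then audit at Sam[3]=Lee[4], then audit at Sam[4]=Lee[5], then sync at Sam[5]=Lee[8], and the DP table's final entry dp[5][8] is also 4, so no common subsequence is longer.

4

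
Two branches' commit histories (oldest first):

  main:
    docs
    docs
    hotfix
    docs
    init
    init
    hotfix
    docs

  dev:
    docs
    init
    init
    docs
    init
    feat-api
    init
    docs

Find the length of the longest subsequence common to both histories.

One common subsequence of length 5: docs at main[1]=dev[1] → docs at main[4]=dev[4] → init at main[5]=dev[5] → init at main[6]=dev[7] → docs at main[8]=dev[8]. dp[8][8] = 5 confirms this is the maximum.

5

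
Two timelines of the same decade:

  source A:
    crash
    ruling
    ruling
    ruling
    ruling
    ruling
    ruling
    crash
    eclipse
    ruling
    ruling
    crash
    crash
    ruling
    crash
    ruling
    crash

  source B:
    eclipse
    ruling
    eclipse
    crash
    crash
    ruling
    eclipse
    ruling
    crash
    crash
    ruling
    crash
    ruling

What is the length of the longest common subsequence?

9

Taking crash (source A #1, source B #5); then ruling (source A #7, source B #6); then eclipse (source A #9, source B #7); then ruling (source A #11, source B #8); then crash (source A #12, source B #9); then crash (source A #13, source B #10); then ruling (source A #14, source B #11); then crash (source A #15, source B #12); then ruling (source A #16, source B #13) gives a common subsequence of length 9. dp[17][13] = 9 confirms this is the maximum.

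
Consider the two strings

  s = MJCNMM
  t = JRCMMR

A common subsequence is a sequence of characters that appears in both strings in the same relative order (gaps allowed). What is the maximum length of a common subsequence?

4

Taking J [2,1]; then C [3,3]; then M [5,4]; then M [6,5] gives a common subsequence of length 4. The LCS DP gives dp[6][6] = 4, so this is optimal.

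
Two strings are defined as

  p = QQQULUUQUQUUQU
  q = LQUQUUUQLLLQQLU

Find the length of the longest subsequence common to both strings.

Taking Q [1,2], Q [3,4], U [4,5], U [6,6], U [7,7], Q [8,8], Q [10,12], Q [13,13], U [14,15] gives a common subsequence of length 9. Since dp[14][15] = 9, nothing longer is possible.

9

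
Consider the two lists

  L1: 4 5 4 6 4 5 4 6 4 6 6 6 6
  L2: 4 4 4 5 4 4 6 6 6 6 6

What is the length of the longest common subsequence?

Pick 4 (L1 #1, L2 #1), then 4 (L1 #3, L2 #2), then 4 (L1 #5, L2 #3), then 5 (L1 #6, L2 #4), then 4 (L1 #7, L2 #6), then 6 (L1 #8, L2 #7), then 6 (L1 #10, L2 #8), then 6 (L1 #11, L2 #9), then 6 (L1 #12, L2 #10), then 6 (L1 #13, L2 #11); all 10 values appear in both, in order, and the DP table's final entry dp[13][11] is also 10, so no common subsequence is longer.

10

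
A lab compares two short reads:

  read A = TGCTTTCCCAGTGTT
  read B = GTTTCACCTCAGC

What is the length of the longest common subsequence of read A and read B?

Pick G at read A[2]=read B[1] → T at read A[4]=read B[2] → T at read A[5]=read B[3] → T at read A[6]=read B[4] → C at read A[7]=read B[7] → C at read A[8]=read B[8] → C at read A[9]=read B[10] → A at read A[10]=read B[11] → G at read A[11]=read B[12]; all 9 bases appear in both, in order. The LCS DP gives dp[15][13] = 9, so this is optimal.

9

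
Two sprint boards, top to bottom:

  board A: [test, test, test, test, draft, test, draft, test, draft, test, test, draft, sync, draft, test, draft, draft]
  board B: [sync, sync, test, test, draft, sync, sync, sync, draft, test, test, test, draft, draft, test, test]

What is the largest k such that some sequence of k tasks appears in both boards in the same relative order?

One common subsequence of length 10: test [3,3], test [4,4], draft [5,5], draft [7,9], test [8,10], test [10,11], test [11,12], draft [12,13], draft [14,14], test [15,16]. The LCS DP gives dp[17][16] = 10, so this is optimal.

10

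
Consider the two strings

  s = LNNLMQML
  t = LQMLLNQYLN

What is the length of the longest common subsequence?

4

Taking L [1,5]; then N [3,6]; then Q [6,7]; then L [8,9] gives a common subsequence of length 4, and the DP table's final entry dp[8][10] is also 4, so no common subsequence is longer.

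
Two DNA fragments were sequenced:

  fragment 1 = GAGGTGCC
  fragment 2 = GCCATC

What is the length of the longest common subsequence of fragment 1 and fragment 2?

4

Let dp[i][j] be the LCS length of the first i bases of fragment 1 and the first j bases of fragment 2. dp[i][j] = dp[i-1][j-1]+1 when the i-th and j-th bases match, else max(dp[i-1][j], dp[i][j-1]).
    ·  G  C  C  A  T  C
 ·  0  0  0  0  0  0  0
 G  0  1  1  1  1  1  1
 A  0  1  1  1  2  2  2
 G  0  1  1  1  2  2  2
 G  0  1  1  1  2  2  2
 T  0  1  1  1  2  3  3
 G  0  1  1  1  2  3  3
 C  0  1  2  2  2  3  4
 C  0  1  2  3  3  3  4
dp[8][6] = 4. One LCS (by backtracking along matches): GATC.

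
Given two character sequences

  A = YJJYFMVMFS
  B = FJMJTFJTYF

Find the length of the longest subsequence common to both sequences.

4

Let dp[i][j] be the LCS length of the first i characters of A and the first j characters of B. dp[i][j] = dp[i-1][j-1]+1 when the i-th and j-th characters match, else max(dp[i-1][j], dp[i][j-1]).
    ·  F  J  M  J  T  F  J  T  Y  F
 ·  0  0  0  0  0  0  0  0  0  0  0
 Y  0  0  0  0  0  0  0  0  0  1  1
 J  0  0  1  1  1  1  1  1  1  1  1
 J  0  0  1  1  2  2  2  2  2  2  2
 Y  0  0  1  1  2  2  2  2  2  3  3
 F  0  1  1  1  2  2  3  3  3  3  4
 M  0  1  1  2  2  2  3  3  3  3  4
 V  0  1  1  2  2  2  3  3  3  3  4
 M  0  1  1  2  2  2  3  3  3  3  4
 F  0  1  1  2  2  2  3  3  3  3  4
 S  0  1  1  2  2  2  3  3  3  3  4
dp[10][10] = 4. One LCS (by backtracking along matches): JJYF.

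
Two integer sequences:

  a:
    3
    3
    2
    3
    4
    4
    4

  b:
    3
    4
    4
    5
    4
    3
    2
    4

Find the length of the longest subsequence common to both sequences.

Taking 3 (a #1, b #1); then 3 (a #2, b #6); then 2 (a #3, b #7); then 4 (a #7, b #8) gives a common subsequence of length 4. Since dp[7][8] = 4, nothing longer is possible.

4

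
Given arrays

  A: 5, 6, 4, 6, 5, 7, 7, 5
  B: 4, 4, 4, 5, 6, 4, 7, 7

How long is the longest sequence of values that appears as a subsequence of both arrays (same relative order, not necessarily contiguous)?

5

One common subsequence of length 5: 5 at A[1]=B[4] → 6 at A[2]=B[5] → 4 at A[3]=B[6] → 7 at A[6]=B[7] → 7 at A[7]=B[8]. The LCS DP gives dp[8][8] = 5, so this is optimal.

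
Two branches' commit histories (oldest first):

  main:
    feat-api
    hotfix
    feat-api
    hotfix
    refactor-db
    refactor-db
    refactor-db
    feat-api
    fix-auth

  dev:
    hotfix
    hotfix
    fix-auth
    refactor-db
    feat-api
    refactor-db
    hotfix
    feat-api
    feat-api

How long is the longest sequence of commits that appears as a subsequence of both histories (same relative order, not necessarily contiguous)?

5

One common subsequence of length 5: hotfix (main #2, dev #1); then hotfix (main #4, dev #2); then refactor-db (main #5, dev #4); then refactor-db (main #6, dev #6); then feat-api (main #8, dev #9), and the DP table's final entry dp[9][9] is also 5, so no common subsequence is longer.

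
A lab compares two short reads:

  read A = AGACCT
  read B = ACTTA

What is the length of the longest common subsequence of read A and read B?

3

Taking A [3,1]; then C [4,2]; then T [6,4] gives a common subsequence of length 3. Since dp[6][5] = 3, nothing longer is possible.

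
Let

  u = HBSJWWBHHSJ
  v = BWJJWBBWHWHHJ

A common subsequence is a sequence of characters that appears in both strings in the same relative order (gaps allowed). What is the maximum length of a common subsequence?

One common subsequence of length 7: B [2,1], J [4,4], W [5,8], W [6,10], H [8,11], H [9,12], J [11,13]. Since dp[11][13] = 7, nothing longer is possible.

7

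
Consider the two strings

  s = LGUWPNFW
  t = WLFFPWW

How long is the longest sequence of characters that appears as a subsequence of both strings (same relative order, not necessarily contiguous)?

Let dp[i][j] be the LCS length of the first i characters of s and the first j characters of t. dp[i][j] = dp[i-1][j-1]+1 when the i-th and j-th characters match, else max(dp[i-1][j], dp[i][j-1]).
    ·  W  L  F  F  P  W  W
 ·  0  0  0  0  0  0  0  0
 L  0  0  1  1  1  1  1  1
 G  0  0  1  1  1  1  1  1
 U  0  0  1  1  1  1  1  1
 W  0  1  1  1  1  1  2  2
 P  0  1  1  1  1  2  2  2
 N  0  1  1  1  1  2  2  2
 F  0  1  1  2  2  2  2  2
 W  0  1  1  2  2  2  3  3
dp[8][7] = 3. One LCS (by backtracking along matches): LWW.

3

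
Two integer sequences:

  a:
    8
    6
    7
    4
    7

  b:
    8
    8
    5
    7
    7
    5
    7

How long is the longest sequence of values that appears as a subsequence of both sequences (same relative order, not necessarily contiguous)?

3

Match 8 (a #1, b #2), then 7 (a #3, b #5), then 7 (a #5, b #7) — 3 values in the same relative order in both. Since dp[5][7] = 3, nothing longer is possible.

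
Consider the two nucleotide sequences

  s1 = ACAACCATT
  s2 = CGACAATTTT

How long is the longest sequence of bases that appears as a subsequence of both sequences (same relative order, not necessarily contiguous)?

6

Let dp[i][j] be the LCS length of the first i bases of s1 and the first j bases of s2. dp[i][j] = dp[i-1][j-1]+1 when the i-th and j-th bases match, else max(dp[i-1][j], dp[i][j-1]).
    ·  C  G  A  C  A  A  T  T  T  T
 ·  0  0  0  0  0  0  0  0  0  0  0
 A  0  0  0  1  1  1  1  1  1  1  1
 C  0  1  1  1  2  2  2  2  2  2  2
 A  0  1  1  2  2  3  3  3  3  3  3
 A  0  1  1  2  2  3  4  4  4  4  4
 C  0  1  1  2  3  3  4  4  4  4  4
 C  0  1  1  2  3  3  4  4  4  4  4
 A  0  1  1  2  3  4  4  4  4  4  4
 T  0  1  1  2  3  4  4  5  5  5  5
 T  0  1  1  2  3  4  4  5  6  6  6
dp[9][10] = 6. One LCS (by backtracking along matches): ACAATT.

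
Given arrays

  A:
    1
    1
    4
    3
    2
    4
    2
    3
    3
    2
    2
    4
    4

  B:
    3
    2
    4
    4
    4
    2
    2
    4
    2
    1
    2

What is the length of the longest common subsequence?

6

Let dp[i][j] be the LCS length of the first i values of A and the first j values of B. dp[i][j] = dp[i-1][j-1]+1 when the i-th and j-th values match, else max(dp[i-1][j], dp[i][j-1]).
    ·  3  2  4  4  4  2  2  4  2  1  2
 ·  0  0  0  0  0  0  0  0  0  0  0  0
 1  0  0  0  0  0  0  0  0  0  0  1  1
 1  0  0  0  0  0  0  0  0  0  0  1  1
 4  0  0  0  1  1  1  1  1  1  1  1  1
 3  0  1  1  1  1  1  1  1  1  1  1  1
 2  0  1  2  2  2  2  2  2  2  2  2  2
 4  0  1  2  3  3  3  3  3  3  3  3  3
 2  0  1  2  3  3  3  4  4  4  4  4  4
 3  0  1  2  3  3  3  4  4  4  4  4  4
 3  0  1  2  3  3  3  4  4  4  4  4  4
 2  0  1  2  3  3  3  4  5  5  5  5  5
 2  0  1  2  3  3  3  4  5  5  6  6  6
 4  0  1  2  3  4  4  4  5  6  6  6  6
 4  0  1  2  3  4  5  5  5  6  6  6  6
dp[13][11] = 6. One LCS (by backtracking along matches): 3, 2, 4, 2, 2, 2.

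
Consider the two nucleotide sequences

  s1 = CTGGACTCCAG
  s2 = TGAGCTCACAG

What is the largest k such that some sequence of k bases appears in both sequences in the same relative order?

9

Let dp[i][j] be the LCS length of the first i bases of s1 and the first j bases of s2. dp[i][j] = dp[i-1][j-1]+1 when the i-th and j-th bases match, else max(dp[i-1][j], dp[i][j-1]).
    ·  T  G  A  G  C  T  C  A  C  A  G
 ·  0  0  0  0  0  0  0  0  0  0  0  0
 C  0  0  0  0  0  1  1  1  1  1  1  1
 T  0  1  1  1  1  1  2  2  2  2  2  2
 G  0  1  2  2  2  2  2  2  2  2  2  3
 G  0  1  2  2  3  3  3  3  3  3  3  3
 A  0  1  2  3  3  3  3  3  4  4  4  4
 C  0  1  2  3  3  4  4  4  4  5  5  5
 T  0  1  2  3  3  4  5  5  5  5  5  5
 C  0  1  2  3  3  4  5  6  6  6  6  6
 C  0  1  2  3  3  4  5  6  6  7  7  7
 A  0  1  2  3  3  4  5  6  7  7  8  8
 G  0  1  2  3  4  4  5  6  7  7  8  9
dp[11][11] = 9. One LCS (by backtracking along matches): TGGCTCCAG.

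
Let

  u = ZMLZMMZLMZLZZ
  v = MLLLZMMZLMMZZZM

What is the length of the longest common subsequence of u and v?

Match M [2,1], then L [3,4], then Z [4,5], then M [5,6], then M [6,7], then Z [7,8], then L [8,9], then M [9,11], then Z [10,12], then Z [12,13], then Z [13,14] — 11 characters in the same relative order in both. dp[13][15] = 11 confirms this is the maximum.

11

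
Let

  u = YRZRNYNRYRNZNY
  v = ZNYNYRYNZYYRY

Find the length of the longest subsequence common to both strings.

One common subsequence of length 9: Z at u[3]=v[1], N at u[5]=v[2], Y at u[6]=v[3], N at u[7]=v[4], R at u[8]=v[6], Y at u[9]=v[7], N at u[11]=v[8], Z at u[12]=v[9], Y at u[14]=v[13], and the DP table's final entry dp[14][13] is also 9, so no common subsequence is longer.

9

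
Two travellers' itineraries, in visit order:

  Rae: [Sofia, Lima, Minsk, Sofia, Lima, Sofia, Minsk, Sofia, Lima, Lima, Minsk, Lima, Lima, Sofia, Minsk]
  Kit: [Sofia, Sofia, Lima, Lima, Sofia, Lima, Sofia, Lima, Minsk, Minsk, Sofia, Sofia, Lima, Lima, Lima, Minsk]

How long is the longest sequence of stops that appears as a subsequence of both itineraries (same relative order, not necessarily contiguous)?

One common subsequence of length 11: Sofia [1,2], then Lima [2,4], then Sofia [4,5], then Lima [5,6], then Sofia [6,7], then Minsk [7,10], then Sofia [8,12], then Lima [10,13], then Lima [12,14], then Lima [13,15], then Minsk [15,16]. The LCS DP gives dp[15][16] = 11, so this is optimal.

11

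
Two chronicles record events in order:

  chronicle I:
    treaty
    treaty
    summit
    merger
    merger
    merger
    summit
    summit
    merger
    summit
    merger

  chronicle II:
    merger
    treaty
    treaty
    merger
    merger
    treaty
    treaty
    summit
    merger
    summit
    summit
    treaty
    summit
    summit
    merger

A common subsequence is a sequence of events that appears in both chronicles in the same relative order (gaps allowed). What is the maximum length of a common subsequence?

9

One common subsequence of length 9: treaty (chronicle I #1, chronicle II #2), then treaty (chronicle I #2, chronicle II #3), then merger (chronicle I #4, chronicle II #4), then merger (chronicle I #5, chronicle II #5), then merger (chronicle I #6, chronicle II #9), then summit (chronicle I #7, chronicle II #11), then summit (chronicle I #8, chronicle II #13), then summit (chronicle I #10, chronicle II #14), then merger (chronicle I #11, chronicle II #15), and the DP table's final entry dp[11][15] is also 9, so no common subsequence is longer.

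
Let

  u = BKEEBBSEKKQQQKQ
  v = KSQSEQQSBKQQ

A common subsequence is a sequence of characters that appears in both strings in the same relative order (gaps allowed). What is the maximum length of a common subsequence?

7

Pick K [2,1], S [7,4], E [8,5], Q [11,6], Q [12,7], Q [13,11], Q [15,12]; all 7 characters appear in both, in order. The LCS DP gives dp[15][12] = 7, so this is optimal.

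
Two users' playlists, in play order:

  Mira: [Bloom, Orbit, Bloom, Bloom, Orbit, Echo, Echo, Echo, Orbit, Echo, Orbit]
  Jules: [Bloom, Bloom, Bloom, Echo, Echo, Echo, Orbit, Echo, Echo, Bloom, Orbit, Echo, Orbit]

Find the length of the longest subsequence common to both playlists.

9

Pick Bloom (Mira #1, Jules #1), Bloom (Mira #3, Jules #2), Bloom (Mira #4, Jules #3), Orbit (Mira #5, Jules #7), Echo (Mira #6, Jules #8), Echo (Mira #7, Jules #9), Orbit (Mira #9, Jules #11), Echo (Mira #10, Jules #12), Orbit (Mira #11, Jules #13); all 9 songs appear in both, in order. dp[11][13] = 9 confirms this is the maximum.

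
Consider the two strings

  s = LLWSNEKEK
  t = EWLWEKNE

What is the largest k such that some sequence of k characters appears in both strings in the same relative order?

5

Taking L at s[2]=t[3], W at s[3]=t[4], E at s[6]=t[5], K at s[7]=t[6], E at s[8]=t[8] gives a common subsequence of length 5. dp[9][8] = 5 confirms this is the maximum.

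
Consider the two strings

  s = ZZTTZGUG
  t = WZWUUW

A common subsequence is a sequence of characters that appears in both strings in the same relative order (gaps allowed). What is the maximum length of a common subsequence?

One common subsequence of length 2: Z at s[1]=t[2], then U at s[7]=t[5]. dp[8][6] = 2 confirms this is the maximum.

2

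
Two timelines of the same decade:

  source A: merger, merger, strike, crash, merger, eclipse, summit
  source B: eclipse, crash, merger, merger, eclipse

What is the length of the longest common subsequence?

Pick merger at source A[2]=source B[3] → merger at source A[5]=source B[4] → eclipse at source A[6]=source B[5]; all 3 events appear in both, in order. dp[7][5] = 3 confirms this is the maximum.

3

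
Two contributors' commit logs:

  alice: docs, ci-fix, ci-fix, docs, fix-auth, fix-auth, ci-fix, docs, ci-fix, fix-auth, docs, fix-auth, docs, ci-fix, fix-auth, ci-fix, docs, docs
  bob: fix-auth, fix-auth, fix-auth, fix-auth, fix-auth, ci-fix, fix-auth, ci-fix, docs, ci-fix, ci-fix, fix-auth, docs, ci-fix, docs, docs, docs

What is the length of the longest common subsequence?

Match ci-fix [2,6], ci-fix [3,8], docs [4,9], ci-fix [7,10], ci-fix [9,11], fix-auth [10,12], docs [11,13], docs [13,15], docs [17,16], docs [18,17] — 10 commits in the same relative order in both. Since dp[18][17] = 10, nothing longer is possible.

10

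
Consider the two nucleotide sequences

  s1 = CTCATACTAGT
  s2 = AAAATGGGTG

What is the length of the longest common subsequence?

5

Let dp[i][j] be the LCS length of the first i bases of s1 and the first j bases of s2. dp[i][j] = dp[i-1][j-1]+1 when the i-th and j-th bases match, else max(dp[i-1][j], dp[i][j-1]).
    ·  A  A  A  A  T  G  G  G  T  G
 ·  0  0  0  0  0  0  0  0  0  0  0
 C  0  0  0  0  0  0  0  0  0  0  0
 T  0  0  0  0  0  1  1  1  1  1  1
 C  0  0  0  0  0  1  1  1  1  1  1
 A  0  1  1  1  1  1  1  1  1  1  1
 T  0  1  1  1  1  2  2  2  2  2  2
 A  0  1  2  2  2  2  2  2  2  2  2
 C  0  1  2  2  2  2  2  2  2  2  2
 T  0  1  2  2  2  3  3  3  3  3  3
 A  0  1  2  3  3  3  3  3  3  3  3
 G  0  1  2  3  3  3  4  4  4  4  4
 T  0  1  2  3  3  4  4  4  4  5  5
dp[11][10] = 5. One LCS (by backtracking along matches): AATGT.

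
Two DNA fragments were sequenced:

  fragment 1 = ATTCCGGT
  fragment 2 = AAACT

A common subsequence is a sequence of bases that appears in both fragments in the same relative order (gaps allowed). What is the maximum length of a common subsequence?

Taking A [1,3], C [5,4], T [8,5] gives a common subsequence of length 3. The LCS DP gives dp[8][5] = 3, so this is optimal.

3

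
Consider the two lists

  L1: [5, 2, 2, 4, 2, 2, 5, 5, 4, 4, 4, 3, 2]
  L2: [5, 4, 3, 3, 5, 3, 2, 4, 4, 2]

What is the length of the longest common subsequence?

6

Let dp[i][j] be the LCS length of the first i values of L1 and the first j values of L2. dp[i][j] = dp[i-1][j-1]+1 when the i-th and j-th values match, else max(dp[i-1][j], dp[i][j-1]).
    ·  5  4  3  3  5  3  2  4  4  2
 ·  0  0  0  0  0  0  0  0  0  0  0
 5  0  1  1  1  1  1  1  1  1  1  1
 2  0  1  1  1  1  1  1  2  2  2  2
 2  0  1  1  1  1  1  1  2  2  2  3
 4  0  1  2  2  2  2  2  2  3  3  3
 2  0  1  2  2  2  2  2  3  3  3  4
 2  0  1  2  2  2  2  2  3  3  3  4
 5  0  1  2  2  2  3  3  3  3  3  4
 5  0  1  2  2  2  3  3  3  3  3  4
 4  0  1  2  2  2  3  3  3  4  4  4
 4  0  1  2  2  2  3  3  3  4  5  5
 4  0  1  2  2  2  3  3  3  4  5  5
 3  0  1  2  3  3  3  4  4  4  5  5
 2  0  1  2  3  3  3  4  5  5  5  6
dp[13][10] = 6. One LCS (by backtracking along matches): 5, 4, 2, 4, 4, 2.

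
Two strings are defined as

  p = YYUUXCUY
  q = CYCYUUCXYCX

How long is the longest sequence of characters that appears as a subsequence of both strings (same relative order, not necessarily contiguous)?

Let dp[i][j] be the LCS length of the first i characters of p and the first j characters of q. dp[i][j] = dp[i-1][j-1]+1 when the i-th and j-th characters match, else max(dp[i-1][j], dp[i][j-1]).
    ·  C  Y  C  Y  U  U  C  X  Y  C  X
 ·  0  0  0  0  0  0  0  0  0  0  0  0
 Y  0  0  1  1  1  1  1  1  1  1  1  1
 Y  0  0  1  1  2  2  2  2  2  2  2  2
 U  0  0  1  1  2  3  3  3  3  3  3  3
 U  0  0  1  1  2  3  4  4  4  4  4  4
 X  0  0  1  1  2  3  4  4  5  5  5  5
 C  0  1  1  2  2  3  4  5  5  5  6  6
 U  0  1  1  2  2  3  4  5  5  5  6  6
 Y  0  1  2  2  3  3  4  5  5  6  6  6
dp[8][11] = 6. One LCS (by backtracking along matches): YYUUXC.

6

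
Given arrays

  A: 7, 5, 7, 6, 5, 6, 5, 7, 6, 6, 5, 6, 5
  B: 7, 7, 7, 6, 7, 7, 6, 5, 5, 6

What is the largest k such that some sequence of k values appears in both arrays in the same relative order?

Let dp[i][j] be the LCS length of the first i values of A and the first j values of B. dp[i][j] = dp[i-1][j-1]+1 when the i-th and j-th values match, else max(dp[i-1][j], dp[i][j-1]).
    ·  7  7  7  6  7  7  6  5  5  6
 ·  0  0  0  0  0  0  0  0  0  0  0
 7  0  1  1  1  1  1  1  1  1  1  1
 5  0  1  1  1  1  1  1  1  2  2  2
 7  0  1  2  2  2  2  2  2  2  2  2
 6  0  1  2  2  3  3  3  3  3  3  3
 5  0  1  2  2  3  3  3  3  4  4  4
 6  0  1  2  2  3  3  3  4  4  4  5
 5  0  1  2  2  3  3  3  4  5  5  5
 7  0  1  2  3  3  4  4  4  5  5  5
 6  0  1  2  3  4  4  4  5  5  5  6
 6  0  1  2  3  4  4  4  5  5  5  6
 5  0  1  2  3  4  4  4  5  6  6  6
 6  0  1  2  3  4  4  4  5  6  6  7
 5  0  1  2  3  4  4  4  5  6  7  7
dp[13][10] = 7. One LCS (by backtracking along matches): 7, 7, 6, 6, 5, 5, 6.

7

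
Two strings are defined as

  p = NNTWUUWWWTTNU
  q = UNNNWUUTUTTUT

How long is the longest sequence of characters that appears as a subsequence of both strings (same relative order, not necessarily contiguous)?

8

Pick N at p[1]=q[3], then N at p[2]=q[4], then W at p[4]=q[5], then U at p[5]=q[7], then U at p[6]=q[9], then T at p[10]=q[10], then T at p[11]=q[11], then U at p[13]=q[12]; all 8 characters appear in both, in order. Since dp[13][13] = 8, nothing longer is possible.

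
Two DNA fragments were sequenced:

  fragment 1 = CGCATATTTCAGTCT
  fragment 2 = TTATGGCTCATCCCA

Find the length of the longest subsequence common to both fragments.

8

One common subsequence of length 8: T at fragment 1[5]=fragment 2[2], A at fragment 1[6]=fragment 2[3], T at fragment 1[7]=fragment 2[4], T at fragment 1[9]=fragment 2[8], C at fragment 1[10]=fragment 2[9], A at fragment 1[11]=fragment 2[10], T at fragment 1[13]=fragment 2[11], C at fragment 1[14]=fragment 2[14], and the DP table's final entry dp[15][15] is also 8, so no common subsequence is longer.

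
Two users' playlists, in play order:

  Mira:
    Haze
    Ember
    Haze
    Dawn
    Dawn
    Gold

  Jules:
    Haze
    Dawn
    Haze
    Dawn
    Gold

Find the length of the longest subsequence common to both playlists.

One common subsequence of length 4: Haze (Mira #1, Jules #1); then Haze (Mira #3, Jules #3); then Dawn (Mira #5, Jules #4); then Gold (Mira #6, Jules #5). The LCS DP gives dp[6][5] = 4, so this is optimal.

4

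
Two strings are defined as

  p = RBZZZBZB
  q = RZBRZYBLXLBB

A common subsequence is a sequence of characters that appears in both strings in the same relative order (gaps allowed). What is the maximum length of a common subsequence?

5

Pick R at p[1]=q[1]; then B at p[2]=q[3]; then Z at p[3]=q[5]; then B at p[6]=q[11]; then B at p[8]=q[12]; all 5 characters appear in both, in order, and the DP table's final entry dp[8][12] is also 5, so no common subsequence is longer.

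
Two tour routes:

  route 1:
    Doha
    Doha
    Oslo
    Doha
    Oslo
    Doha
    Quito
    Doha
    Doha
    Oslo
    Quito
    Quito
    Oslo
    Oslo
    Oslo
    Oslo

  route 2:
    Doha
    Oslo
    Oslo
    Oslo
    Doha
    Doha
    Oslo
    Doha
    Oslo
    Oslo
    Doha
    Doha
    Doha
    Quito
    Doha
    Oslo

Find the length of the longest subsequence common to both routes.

10

Match Doha (route 1 #1, route 2 #5), Doha (route 1 #2, route 2 #6), Oslo (route 1 #3, route 2 #7), Doha (route 1 #4, route 2 #8), Oslo (route 1 #5, route 2 #10), Doha (route 1 #6, route 2 #11), Doha (route 1 #8, route 2 #12), Doha (route 1 #9, route 2 #13), Quito (route 1 #11, route 2 #14), Oslo (route 1 #16, route 2 #16) — 10 stops in the same relative order in both. The LCS DP gives dp[16][16] = 10, so this is optimal.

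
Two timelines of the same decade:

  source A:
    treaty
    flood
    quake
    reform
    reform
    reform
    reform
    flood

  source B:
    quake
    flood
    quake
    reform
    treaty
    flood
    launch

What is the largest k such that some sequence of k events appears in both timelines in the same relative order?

4

One common subsequence of length 4: flood at source A[2]=source B[2]; then quake at source A[3]=source B[3]; then reform at source A[4]=source B[4]; then flood at source A[8]=source B[6]. The LCS DP gives dp[8][7] = 4, so this is optimal.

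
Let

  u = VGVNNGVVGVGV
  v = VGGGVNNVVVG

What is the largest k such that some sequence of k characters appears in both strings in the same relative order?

Let dp[i][j] be the LCS length of the first i characters of u and the first j characters of v. dp[i][j] = dp[i-1][j-1]+1 when the i-th and j-th characters match, else max(dp[i-1][j], dp[i][j-1]).
    ·  V  G  G  G  V  N  N  V  V  V  G
 ·  0  0  0  0  0  0  0  0  0  0  0  0
 V  0  1  1  1  1  1  1  1  1  1  1  1
 G  0  1  2  2  2  2  2  2  2  2  2  2
 V  0  1  2  2  2  3  3  3  3  3  3  3
 N  0  1  2  2  2  3  4  4  4  4  4  4
 N  0  1  2  2  2  3  4  5  5  5  5  5
 G  0  1  2  3  3  3  4  5  5  5  5  6
 V  0  1  2  3  3  4  4  5  6  6  6  6
 V  0  1  2  3  3  4  4  5  6  7  7  7
 G  0  1  2  3  4  4  4  5  6  7  7  8
 V  0  1  2  3  4  5  5  5  6  7  8  8
 G  0  1  2  3  4  5  5  5  6  7  8  9
 V  0  1  2  3  4  5  5  5  6  7  8  9
dp[12][11] = 9. One LCS (by backtracking along matches): VGVNNVVVG.

9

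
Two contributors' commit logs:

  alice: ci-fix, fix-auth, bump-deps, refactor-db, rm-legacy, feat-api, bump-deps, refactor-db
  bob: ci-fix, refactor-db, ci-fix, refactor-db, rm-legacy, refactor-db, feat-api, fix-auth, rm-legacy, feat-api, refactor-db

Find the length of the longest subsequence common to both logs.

5

One common subsequence of length 5: ci-fix (alice #1, bob #3), then fix-auth (alice #2, bob #8), then rm-legacy (alice #5, bob #9), then feat-api (alice #6, bob #10), then refactor-db (alice #8, bob #11). dp[8][11] = 5 confirms this is the maximum.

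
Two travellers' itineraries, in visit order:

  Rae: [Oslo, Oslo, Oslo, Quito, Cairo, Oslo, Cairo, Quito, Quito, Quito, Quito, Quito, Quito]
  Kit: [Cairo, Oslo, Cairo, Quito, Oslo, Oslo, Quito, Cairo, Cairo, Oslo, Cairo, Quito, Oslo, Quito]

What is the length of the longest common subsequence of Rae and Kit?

9

Pick Oslo [1,2], Oslo [2,5], Oslo [3,6], Quito [4,7], Cairo [5,9], Oslo [6,10], Cairo [7,11], Quito [8,12], Quito [13,14]; all 9 stops appear in both, in order, and the DP table's final entry dp[13][14] is also 9, so no common subsequence is longer.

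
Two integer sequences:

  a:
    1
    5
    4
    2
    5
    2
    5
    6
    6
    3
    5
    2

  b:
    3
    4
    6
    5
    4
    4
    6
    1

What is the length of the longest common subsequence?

3

Let dp[i][j] be the LCS length of the first i values of a and the first j values of b. dp[i][j] = dp[i-1][j-1]+1 when the i-th and j-th values match, else max(dp[i-1][j], dp[i][j-1]).
    ·  3  4  6  5  4  4  6  1
 ·  0  0  0  0  0  0  0  0  0
 1  0  0  0  0  0  0  0  0  1
 5  0  0  0  0  1  1  1  1  1
 4  0  0  1  1  1  2  2  2  2
 2  0  0  1  1  1  2  2  2  2
 5  0  0  1  1  2  2  2  2  2
 2  0  0  1  1  2  2  2  2  2
 5  0  0  1  1  2  2  2  2  2
 6  0  0  1  2  2  2  2  3  3
 6  0  0  1  2  2  2  2  3  3
 3  0  1  1  2  2  2  2  3  3
 5  0  1  1  2  3  3  3  3  3
 2  0  1  1  2  3  3  3  3  3
dp[12][8] = 3. One LCS (by backtracking along matches): 5, 4, 6.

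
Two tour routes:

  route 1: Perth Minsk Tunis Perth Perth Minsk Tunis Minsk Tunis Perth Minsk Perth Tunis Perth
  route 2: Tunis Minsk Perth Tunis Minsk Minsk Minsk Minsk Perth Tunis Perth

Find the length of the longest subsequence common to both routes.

One common subsequence of length 8: Perth at route 1[1]=route 2[3]; then Minsk at route 1[2]=route 2[5]; then Minsk at route 1[6]=route 2[6]; then Minsk at route 1[8]=route 2[7]; then Minsk at route 1[11]=route 2[8]; then Perth at route 1[12]=route 2[9]; then Tunis at route 1[13]=route 2[10]; then Perth at route 1[14]=route 2[11]. dp[14][11] = 8 confirms this is the maximum.

8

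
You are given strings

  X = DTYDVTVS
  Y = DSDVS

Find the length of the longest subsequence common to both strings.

4

Match D at X[1]=Y[1], then D at X[4]=Y[3], then V at X[7]=Y[4], then S at X[8]=Y[5] — 4 characters in the same relative order in both, and the DP table's final entry dp[8][5] is also 4, so no common subsequence is longer.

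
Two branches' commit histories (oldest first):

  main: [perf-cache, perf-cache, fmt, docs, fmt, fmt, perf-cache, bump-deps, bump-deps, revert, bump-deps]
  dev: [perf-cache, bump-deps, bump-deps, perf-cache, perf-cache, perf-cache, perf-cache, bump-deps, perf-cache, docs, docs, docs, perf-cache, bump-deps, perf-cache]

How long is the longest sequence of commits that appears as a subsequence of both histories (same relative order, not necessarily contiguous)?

5

One common subsequence of length 5: perf-cache (main #1, dev #7); then perf-cache (main #2, dev #9); then docs (main #4, dev #12); then perf-cache (main #7, dev #13); then bump-deps (main #8, dev #14). Since dp[11][15] = 5, nothing longer is possible.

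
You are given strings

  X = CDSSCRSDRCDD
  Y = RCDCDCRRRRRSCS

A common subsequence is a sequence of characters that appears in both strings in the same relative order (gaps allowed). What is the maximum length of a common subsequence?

6

Taking C (X #1, Y #4); then D (X #2, Y #5); then C (X #5, Y #6); then R (X #6, Y #11); then S (X #7, Y #12); then C (X #10, Y #13) gives a common subsequence of length 6, and the DP table's final entry dp[12][14] is also 6, so no common subsequence is longer.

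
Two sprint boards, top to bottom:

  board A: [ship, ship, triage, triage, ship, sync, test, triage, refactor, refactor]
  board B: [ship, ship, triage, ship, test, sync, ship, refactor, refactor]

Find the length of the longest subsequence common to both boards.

7

One common subsequence of length 7: ship at board A[1]=board B[1], then ship at board A[2]=board B[2], then triage at board A[4]=board B[3], then ship at board A[5]=board B[4], then sync at board A[6]=board B[6], then refactor at board A[9]=board B[8], then refactor at board A[10]=board B[9]. dp[10][9] = 7 confirms this is the maximum.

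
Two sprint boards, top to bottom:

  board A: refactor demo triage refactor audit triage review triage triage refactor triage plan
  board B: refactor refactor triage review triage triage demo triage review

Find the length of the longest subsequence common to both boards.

7

Match refactor [1,1] → refactor [4,2] → triage [6,3] → review [7,4] → triage [8,5] → triage [9,6] → triage [11,8] — 7 tasks in the same relative order in both. dp[12][9] = 7 confirms this is the maximum.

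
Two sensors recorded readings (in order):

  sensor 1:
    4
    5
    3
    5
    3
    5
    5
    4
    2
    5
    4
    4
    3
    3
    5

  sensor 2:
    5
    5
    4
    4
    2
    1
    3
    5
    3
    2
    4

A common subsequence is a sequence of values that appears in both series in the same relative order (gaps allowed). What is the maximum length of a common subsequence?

6

One common subsequence of length 6: 4 [1,4]; then 3 [3,7]; then 5 [4,8]; then 3 [5,9]; then 2 [9,10]; then 4 [12,11], and the DP table's final entry dp[15][11] is also 6, so no common subsequence is longer.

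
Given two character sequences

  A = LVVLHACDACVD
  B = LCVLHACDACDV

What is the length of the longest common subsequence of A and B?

10

Let dp[i][j] be the LCS length of the first i characters of A and the first j characters of B. dp[i][j] = dp[i-1][j-1]+1 when the i-th and j-th characters match, else max(dp[i-1][j], dp[i][j-1]).
    ·  L  C  V  L  H  A  C  D  A  C  D  V
 ·  0  0  0  0  0  0  0  0  0  0  0  0  0
 L  0  1  1  1  1  1  1  1  1  1  1  1  1
 V  0  1  1  2  2  2  2  2  2  2  2  2  2
 V  0  1  1  2  2  2  2  2  2  2  2  2  3
 L  0  1  1  2  3  3  3  3  3  3  3  3  3
 H  0  1  1  2  3  4  4  4  4  4  4  4  4
 A  0  1  1  2  3  4  5  5  5  5  5  5  5
 C  0  1  2  2  3  4  5  6  6  6  6  6  6
 D  0  1  2  2  3  4  5  6  7  7  7  7  7
 A  0  1  2  2  3  4  5  6  7  8  8  8  8
 C  0  1  2  2  3  4  5  6  7  8  9  9  9
 V  0  1  2  3  3  4  5  6  7  8  9  9 10
 D  0  1  2  3  3  4  5  6  7  8  9 10 10
dp[12][12] = 10. One LCS (by backtracking along matches): LVLHACDACV.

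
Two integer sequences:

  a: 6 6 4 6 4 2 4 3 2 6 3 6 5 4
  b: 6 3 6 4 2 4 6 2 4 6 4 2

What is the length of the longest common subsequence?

8

Match 6 at a[1]=b[1] → 6 at a[2]=b[3] → 4 at a[3]=b[6] → 6 at a[4]=b[7] → 2 at a[6]=b[8] → 4 at a[7]=b[9] → 6 at a[12]=b[10] → 4 at a[14]=b[11] — 8 values in the same relative order in both, and the DP table's final entry dp[14][12] is also 8, so no common subsequence is longer.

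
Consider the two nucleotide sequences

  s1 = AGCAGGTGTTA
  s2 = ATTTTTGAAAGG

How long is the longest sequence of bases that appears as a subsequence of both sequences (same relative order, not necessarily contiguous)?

Let dp[i][j] be the LCS length of the first i bases of s1 and the first j bases of s2. dp[i][j] = dp[i-1][j-1]+1 when the i-th and j-th bases match, else max(dp[i-1][j], dp[i][j-1]).
    ·  A  T  T  T  T  T  G  A  A  A  G  G
 ·  0  0  0  0  0  0  0  0  0  0  0  0  0
 A  0  1  1  1  1  1  1  1  1  1  1  1  1
 G  0  1  1  1  1  1  1  2  2  2  2  2  2
 C  0  1  1  1  1  1  1  2  2  2  2  2  2
 A  0  1  1  1  1  1  1  2  3  3  3  3  3
 G  0  1  1  1  1  1  1  2  3  3  3  4  4
 G  0  1  1  1  1  1  1  2  3  3  3  4  5
 T  0  1  2  2  2  2  2  2  3  3  3  4  5
 G  0  1  2  2  2  2  2  3  3  3  3  4  5
 T  0  1  2  3  3  3  3  3  3  3  3  4  5
 T  0  1  2  3  4  4  4  4  4  4  4  4  5
 A  0  1  2  3  4  4  4  4  5  5  5  5  5
dp[11][12] = 5. One LCS (by backtracking along matches): AGAGG.

5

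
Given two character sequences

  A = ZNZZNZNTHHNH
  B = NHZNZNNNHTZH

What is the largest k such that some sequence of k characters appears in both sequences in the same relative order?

7

Pick Z at A[1]=B[3]; then N at A[2]=B[4]; then Z at A[3]=B[5]; then N at A[5]=B[7]; then N at A[7]=B[8]; then T at A[8]=B[10]; then H at A[12]=B[12]; all 7 characters appear in both, in order. Since dp[12][12] = 7, nothing longer is possible.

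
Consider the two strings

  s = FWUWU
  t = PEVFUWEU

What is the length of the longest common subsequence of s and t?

Let dp[i][j] be the LCS length of the first i characters of s and the first j characters of t. dp[i][j] = dp[i-1][j-1]+1 when the i-th and j-th characters match, else max(dp[i-1][j], dp[i][j-1]).
    ·  P  E  V  F  U  W  E  U
 ·  0  0  0  0  0  0  0  0  0
 F  0  0  0  0  1  1  1  1  1
 W  0  0  0  0  1  1  2  2  2
 U  0  0  0  0  1  2  2  2  3
 W  0  0  0  0  1  2  3  3  3
 U  0  0  0  0  1  2  3  3  4
dp[5][8] = 4. One LCS (by backtracking along matches): FUWU.

4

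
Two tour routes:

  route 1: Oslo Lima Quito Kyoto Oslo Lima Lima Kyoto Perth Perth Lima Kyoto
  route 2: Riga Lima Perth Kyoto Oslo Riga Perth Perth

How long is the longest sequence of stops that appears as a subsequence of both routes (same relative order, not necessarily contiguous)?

Pick Lima [2,2]; then Kyoto [4,4]; then Oslo [5,5]; then Perth [9,7]; then Perth [10,8]; all 5 stops appear in both, in order. The LCS DP gives dp[12][8] = 5, so this is optimal.

5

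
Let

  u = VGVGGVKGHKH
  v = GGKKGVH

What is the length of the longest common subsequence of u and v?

5

Match G (u #2, v #1), then G (u #4, v #2), then G (u #5, v #5), then V (u #6, v #6), then H (u #11, v #7) — 5 characters in the same relative order in both. Since dp[11][7] = 5, nothing longer is possible.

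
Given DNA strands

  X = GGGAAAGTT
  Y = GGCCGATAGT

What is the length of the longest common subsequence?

Let dp[i][j] be the LCS length of the first i bases of X and the first j bases of Y. dp[i][j] = dp[i-1][j-1]+1 when the i-th and j-th bases match, else max(dp[i-1][j], dp[i][j-1]).
    ·  G  G  C  C  G  A  T  A  G  T
 ·  0  0  0  0  0  0  0  0  0  0  0
 G  0  1  1  1  1  1  1  1  1  1  1
 G  0  1  2  2  2  2  2  2  2  2  2
 G  0  1  2  2  2  3  3  3  3  3  3
 A  0  1  2  2  2  3  4  4  4  4  4
 A  0  1  2  2  2  3  4  4  5  5  5
 A  0  1  2  2  2  3  4  4  5  5  5
 G  0  1  2  2  2  3  4  4  5  6  6
 T  0  1  2  2  2  3  4  5  5  6  7
 T  0  1  2  2  2  3  4  5  5  6  7
dp[9][10] = 7. One LCS (by backtracking along matches): GGGAAGT.

7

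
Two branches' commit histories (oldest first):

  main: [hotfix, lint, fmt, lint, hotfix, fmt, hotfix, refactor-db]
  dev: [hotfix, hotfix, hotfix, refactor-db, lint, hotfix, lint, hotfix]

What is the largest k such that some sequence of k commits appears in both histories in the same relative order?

Pick hotfix (main #1, dev #3), lint (main #2, dev #5), lint (main #4, dev #7), hotfix (main #7, dev #8); all 4 commits appear in both, in order. Since dp[8][8] = 4, nothing longer is possible.

4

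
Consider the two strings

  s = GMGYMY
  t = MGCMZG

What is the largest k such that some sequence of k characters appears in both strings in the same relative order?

3

Let dp[i][j] be the LCS length of the first i characters of s and the first j characters of t. dp[i][j] = dp[i-1][j-1]+1 when the i-th and j-th characters match, else max(dp[i-1][j], dp[i][j-1]).
    ·  M  G  C  M  Z  G
 ·  0  0  0  0  0  0  0
 G  0  0  1  1  1  1  1
 M  0  1  1  1  2  2  2
 G  0  1  2  2  2  2  3
 Y  0  1  2  2  2  2  3
 M  0  1  2  2  3  3  3
 Y  0  1  2  2  3  3  3
dp[6][6] = 3. One LCS (by backtracking along matches): GMG.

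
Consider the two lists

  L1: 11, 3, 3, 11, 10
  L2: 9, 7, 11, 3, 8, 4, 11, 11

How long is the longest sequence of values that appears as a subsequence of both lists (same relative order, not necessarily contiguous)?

Let dp[i][j] be the LCS length of the first i values of L1 and the first j values of L2. dp[i][j] = dp[i-1][j-1]+1 when the i-th and j-th values match, else max(dp[i-1][j], dp[i][j-1]).
    ·  9  7 11  3  8  4 11 11
 ·  0  0  0  0  0  0  0  0  0
11  0  0  0  1  1  1  1  1  1
 3  0  0  0  1  2  2  2  2  2
 3  0  0  0  1  2  2  2  2  2
11  0  0  0  1  2  2  2  3  3
10  0  0  0  1  2  2  2  3  3
dp[5][8] = 3. One LCS (by backtracking along matches): 11, 3, 11.

3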